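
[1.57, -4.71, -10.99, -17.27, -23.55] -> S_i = 1.57 + -6.28*i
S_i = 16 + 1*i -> [16, 17, 18, 19, 20]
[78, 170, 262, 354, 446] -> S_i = 78 + 92*i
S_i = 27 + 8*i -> [27, 35, 43, 51, 59]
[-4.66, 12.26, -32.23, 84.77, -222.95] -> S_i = -4.66*(-2.63)^i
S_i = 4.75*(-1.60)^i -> [4.75, -7.6, 12.16, -19.46, 31.13]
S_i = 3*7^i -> [3, 21, 147, 1029, 7203]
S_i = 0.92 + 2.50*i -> [0.92, 3.42, 5.92, 8.42, 10.92]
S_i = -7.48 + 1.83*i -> [-7.48, -5.65, -3.82, -1.99, -0.16]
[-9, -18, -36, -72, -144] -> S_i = -9*2^i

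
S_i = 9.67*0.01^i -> [9.67, 0.1, 0.0, 0.0, 0.0]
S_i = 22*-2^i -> [22, -44, 88, -176, 352]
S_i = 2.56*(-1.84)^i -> [2.56, -4.71, 8.67, -15.95, 29.34]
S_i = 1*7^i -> [1, 7, 49, 343, 2401]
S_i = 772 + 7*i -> [772, 779, 786, 793, 800]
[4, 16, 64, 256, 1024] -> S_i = 4*4^i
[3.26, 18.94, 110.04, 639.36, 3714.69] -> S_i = 3.26*5.81^i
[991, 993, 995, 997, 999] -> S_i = 991 + 2*i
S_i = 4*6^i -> [4, 24, 144, 864, 5184]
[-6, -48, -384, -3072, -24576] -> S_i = -6*8^i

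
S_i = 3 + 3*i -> [3, 6, 9, 12, 15]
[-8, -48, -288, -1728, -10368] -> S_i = -8*6^i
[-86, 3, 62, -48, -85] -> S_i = Random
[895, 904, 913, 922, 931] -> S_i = 895 + 9*i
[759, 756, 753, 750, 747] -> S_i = 759 + -3*i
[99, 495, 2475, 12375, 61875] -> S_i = 99*5^i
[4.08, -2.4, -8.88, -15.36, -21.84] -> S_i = 4.08 + -6.48*i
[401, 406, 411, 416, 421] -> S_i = 401 + 5*i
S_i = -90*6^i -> [-90, -540, -3240, -19440, -116640]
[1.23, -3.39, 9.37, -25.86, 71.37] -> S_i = 1.23*(-2.76)^i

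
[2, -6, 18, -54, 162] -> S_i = 2*-3^i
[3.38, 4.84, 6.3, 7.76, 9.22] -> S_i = 3.38 + 1.46*i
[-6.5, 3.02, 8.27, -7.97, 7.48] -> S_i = Random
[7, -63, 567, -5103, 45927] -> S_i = 7*-9^i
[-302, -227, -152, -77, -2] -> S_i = -302 + 75*i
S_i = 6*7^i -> [6, 42, 294, 2058, 14406]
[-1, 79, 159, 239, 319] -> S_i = -1 + 80*i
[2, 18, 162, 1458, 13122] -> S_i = 2*9^i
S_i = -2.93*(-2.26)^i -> [-2.93, 6.62, -14.97, 33.82, -76.44]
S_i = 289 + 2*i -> [289, 291, 293, 295, 297]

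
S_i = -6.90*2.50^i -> [-6.9, -17.25, -43.12, -107.81, -269.53]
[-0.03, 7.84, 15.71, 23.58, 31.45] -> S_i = -0.03 + 7.87*i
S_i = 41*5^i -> [41, 205, 1025, 5125, 25625]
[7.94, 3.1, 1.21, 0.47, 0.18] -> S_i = 7.94*0.39^i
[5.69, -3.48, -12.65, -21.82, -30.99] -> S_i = 5.69 + -9.17*i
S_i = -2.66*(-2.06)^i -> [-2.66, 5.48, -11.29, 23.25, -47.9]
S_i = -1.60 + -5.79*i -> [-1.6, -7.39, -13.18, -18.97, -24.76]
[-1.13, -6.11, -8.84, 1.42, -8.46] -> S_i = Random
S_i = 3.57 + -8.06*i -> [3.57, -4.49, -12.55, -20.61, -28.67]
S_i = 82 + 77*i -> [82, 159, 236, 313, 390]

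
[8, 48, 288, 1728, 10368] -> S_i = 8*6^i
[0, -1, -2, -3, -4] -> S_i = 0 + -1*i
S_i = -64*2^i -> [-64, -128, -256, -512, -1024]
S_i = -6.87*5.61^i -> [-6.87, -38.54, -216.21, -1212.96, -6804.69]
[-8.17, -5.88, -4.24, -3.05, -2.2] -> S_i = -8.17*0.72^i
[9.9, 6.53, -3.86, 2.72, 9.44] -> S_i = Random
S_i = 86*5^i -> [86, 430, 2150, 10750, 53750]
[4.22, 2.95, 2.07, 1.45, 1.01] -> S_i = 4.22*0.70^i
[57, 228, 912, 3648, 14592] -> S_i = 57*4^i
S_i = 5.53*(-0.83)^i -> [5.53, -4.59, 3.81, -3.16, 2.62]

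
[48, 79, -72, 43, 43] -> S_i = Random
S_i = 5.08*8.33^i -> [5.08, 42.32, 352.5, 2936.29, 24459.28]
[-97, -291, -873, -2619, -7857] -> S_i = -97*3^i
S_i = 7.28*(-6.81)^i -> [7.28, -49.58, 337.62, -2299.18, 15657.41]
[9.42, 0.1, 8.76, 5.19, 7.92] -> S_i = Random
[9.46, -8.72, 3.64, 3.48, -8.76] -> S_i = Random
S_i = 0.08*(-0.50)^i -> [0.08, -0.04, 0.02, -0.01, 0.0]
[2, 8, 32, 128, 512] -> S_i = 2*4^i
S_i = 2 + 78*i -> [2, 80, 158, 236, 314]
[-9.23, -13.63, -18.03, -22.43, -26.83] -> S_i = -9.23 + -4.40*i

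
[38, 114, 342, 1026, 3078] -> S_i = 38*3^i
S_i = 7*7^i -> [7, 49, 343, 2401, 16807]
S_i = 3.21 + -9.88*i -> [3.21, -6.67, -16.55, -26.43, -36.31]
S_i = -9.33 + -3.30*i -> [-9.33, -12.63, -15.93, -19.23, -22.53]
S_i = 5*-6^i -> [5, -30, 180, -1080, 6480]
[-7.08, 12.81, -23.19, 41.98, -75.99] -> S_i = -7.08*(-1.81)^i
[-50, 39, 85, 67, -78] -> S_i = Random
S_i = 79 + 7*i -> [79, 86, 93, 100, 107]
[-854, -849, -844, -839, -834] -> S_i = -854 + 5*i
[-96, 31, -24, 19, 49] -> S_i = Random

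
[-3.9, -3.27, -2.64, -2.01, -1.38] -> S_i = -3.90 + 0.63*i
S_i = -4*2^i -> [-4, -8, -16, -32, -64]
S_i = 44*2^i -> [44, 88, 176, 352, 704]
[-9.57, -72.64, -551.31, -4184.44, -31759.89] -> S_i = -9.57*7.59^i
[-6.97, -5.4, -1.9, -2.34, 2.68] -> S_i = Random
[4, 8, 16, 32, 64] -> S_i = 4*2^i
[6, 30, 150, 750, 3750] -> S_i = 6*5^i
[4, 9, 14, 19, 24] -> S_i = 4 + 5*i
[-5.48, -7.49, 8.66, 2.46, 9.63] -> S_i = Random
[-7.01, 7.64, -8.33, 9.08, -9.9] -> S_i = -7.01*(-1.09)^i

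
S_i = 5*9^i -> [5, 45, 405, 3645, 32805]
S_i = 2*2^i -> [2, 4, 8, 16, 32]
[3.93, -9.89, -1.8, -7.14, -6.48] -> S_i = Random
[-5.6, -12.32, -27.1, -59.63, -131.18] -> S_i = -5.60*2.20^i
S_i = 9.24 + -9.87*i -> [9.24, -0.63, -10.5, -20.37, -30.24]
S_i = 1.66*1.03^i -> [1.66, 1.71, 1.76, 1.81, 1.87]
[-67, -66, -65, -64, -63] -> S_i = -67 + 1*i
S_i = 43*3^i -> [43, 129, 387, 1161, 3483]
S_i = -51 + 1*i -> [-51, -50, -49, -48, -47]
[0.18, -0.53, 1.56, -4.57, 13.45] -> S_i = 0.18*(-2.94)^i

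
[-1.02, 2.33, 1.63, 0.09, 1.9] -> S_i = Random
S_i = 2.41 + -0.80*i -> [2.41, 1.61, 0.81, 0.01, -0.79]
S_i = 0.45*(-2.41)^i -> [0.45, -1.08, 2.61, -6.3, 15.18]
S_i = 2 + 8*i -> [2, 10, 18, 26, 34]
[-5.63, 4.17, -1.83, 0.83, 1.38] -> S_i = Random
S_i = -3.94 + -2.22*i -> [-3.94, -6.16, -8.38, -10.6, -12.82]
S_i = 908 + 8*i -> [908, 916, 924, 932, 940]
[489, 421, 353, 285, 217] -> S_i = 489 + -68*i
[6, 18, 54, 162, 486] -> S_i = 6*3^i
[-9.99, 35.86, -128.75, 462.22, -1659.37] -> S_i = -9.99*(-3.59)^i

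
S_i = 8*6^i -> [8, 48, 288, 1728, 10368]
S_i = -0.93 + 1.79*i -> [-0.93, 0.86, 2.65, 4.44, 6.23]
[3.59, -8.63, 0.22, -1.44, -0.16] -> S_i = Random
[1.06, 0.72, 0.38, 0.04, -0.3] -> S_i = 1.06 + -0.34*i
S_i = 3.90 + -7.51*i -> [3.9, -3.61, -11.12, -18.63, -26.14]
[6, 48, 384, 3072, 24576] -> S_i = 6*8^i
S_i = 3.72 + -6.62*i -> [3.72, -2.9, -9.52, -16.14, -22.76]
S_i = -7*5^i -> [-7, -35, -175, -875, -4375]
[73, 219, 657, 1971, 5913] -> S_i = 73*3^i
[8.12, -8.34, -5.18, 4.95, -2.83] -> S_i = Random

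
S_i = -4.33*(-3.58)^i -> [-4.33, 15.5, -55.5, 198.67, -711.25]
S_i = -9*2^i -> [-9, -18, -36, -72, -144]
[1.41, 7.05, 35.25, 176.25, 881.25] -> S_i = 1.41*5.00^i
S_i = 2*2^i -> [2, 4, 8, 16, 32]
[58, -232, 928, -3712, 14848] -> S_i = 58*-4^i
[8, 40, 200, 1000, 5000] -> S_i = 8*5^i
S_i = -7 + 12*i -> [-7, 5, 17, 29, 41]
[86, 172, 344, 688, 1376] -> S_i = 86*2^i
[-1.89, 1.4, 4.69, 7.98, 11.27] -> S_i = -1.89 + 3.29*i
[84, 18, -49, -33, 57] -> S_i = Random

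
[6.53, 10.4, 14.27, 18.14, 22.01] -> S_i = 6.53 + 3.87*i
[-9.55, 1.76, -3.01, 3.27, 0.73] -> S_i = Random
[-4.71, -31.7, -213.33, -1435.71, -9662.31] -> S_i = -4.71*6.73^i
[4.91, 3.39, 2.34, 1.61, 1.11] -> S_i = 4.91*0.69^i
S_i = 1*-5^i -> [1, -5, 25, -125, 625]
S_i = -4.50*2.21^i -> [-4.5, -9.94, -21.98, -48.57, -107.34]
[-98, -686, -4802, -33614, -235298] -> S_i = -98*7^i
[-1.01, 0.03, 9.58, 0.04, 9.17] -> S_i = Random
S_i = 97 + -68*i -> [97, 29, -39, -107, -175]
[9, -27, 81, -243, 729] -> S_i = 9*-3^i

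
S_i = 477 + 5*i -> [477, 482, 487, 492, 497]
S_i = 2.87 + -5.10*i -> [2.87, -2.23, -7.33, -12.43, -17.53]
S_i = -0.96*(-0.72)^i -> [-0.96, 0.69, -0.5, 0.36, -0.26]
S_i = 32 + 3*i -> [32, 35, 38, 41, 44]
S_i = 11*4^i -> [11, 44, 176, 704, 2816]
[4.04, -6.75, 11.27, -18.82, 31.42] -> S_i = 4.04*(-1.67)^i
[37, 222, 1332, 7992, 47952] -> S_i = 37*6^i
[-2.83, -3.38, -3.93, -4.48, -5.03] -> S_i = -2.83 + -0.55*i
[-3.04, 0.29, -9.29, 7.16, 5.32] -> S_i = Random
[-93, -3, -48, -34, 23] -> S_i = Random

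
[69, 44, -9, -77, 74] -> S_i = Random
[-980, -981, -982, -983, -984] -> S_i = -980 + -1*i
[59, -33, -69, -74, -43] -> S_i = Random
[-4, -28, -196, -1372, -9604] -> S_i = -4*7^i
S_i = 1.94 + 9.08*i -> [1.94, 11.02, 20.1, 29.18, 38.26]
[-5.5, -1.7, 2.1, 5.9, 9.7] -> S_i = -5.50 + 3.80*i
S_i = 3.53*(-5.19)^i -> [3.53, -18.32, 95.08, -493.49, 2561.2]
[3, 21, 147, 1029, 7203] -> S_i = 3*7^i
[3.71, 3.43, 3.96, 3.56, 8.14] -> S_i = Random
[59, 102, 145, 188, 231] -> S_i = 59 + 43*i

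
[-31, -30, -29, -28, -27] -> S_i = -31 + 1*i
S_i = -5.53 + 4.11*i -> [-5.53, -1.42, 2.69, 6.8, 10.91]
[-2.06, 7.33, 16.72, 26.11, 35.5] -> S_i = -2.06 + 9.39*i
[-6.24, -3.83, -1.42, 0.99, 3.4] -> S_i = -6.24 + 2.41*i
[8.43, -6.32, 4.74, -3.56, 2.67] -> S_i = 8.43*(-0.75)^i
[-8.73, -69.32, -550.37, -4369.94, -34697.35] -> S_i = -8.73*7.94^i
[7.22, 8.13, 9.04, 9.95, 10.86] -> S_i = 7.22 + 0.91*i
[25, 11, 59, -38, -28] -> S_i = Random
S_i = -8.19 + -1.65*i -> [-8.19, -9.84, -11.49, -13.14, -14.79]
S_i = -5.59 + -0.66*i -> [-5.59, -6.25, -6.91, -7.57, -8.23]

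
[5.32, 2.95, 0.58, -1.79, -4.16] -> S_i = 5.32 + -2.37*i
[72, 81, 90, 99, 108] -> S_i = 72 + 9*i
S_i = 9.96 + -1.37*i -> [9.96, 8.59, 7.22, 5.85, 4.48]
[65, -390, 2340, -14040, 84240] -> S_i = 65*-6^i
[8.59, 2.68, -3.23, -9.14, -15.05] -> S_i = 8.59 + -5.91*i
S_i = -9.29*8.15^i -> [-9.29, -75.71, -617.07, -5029.08, -40987.0]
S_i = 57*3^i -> [57, 171, 513, 1539, 4617]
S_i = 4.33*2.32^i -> [4.33, 10.05, 23.31, 54.07, 125.44]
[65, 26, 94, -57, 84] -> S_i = Random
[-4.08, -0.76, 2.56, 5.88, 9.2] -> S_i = -4.08 + 3.32*i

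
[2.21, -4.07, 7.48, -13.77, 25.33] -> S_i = 2.21*(-1.84)^i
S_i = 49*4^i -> [49, 196, 784, 3136, 12544]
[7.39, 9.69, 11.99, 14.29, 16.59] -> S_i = 7.39 + 2.30*i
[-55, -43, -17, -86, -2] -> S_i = Random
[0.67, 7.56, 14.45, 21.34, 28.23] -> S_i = 0.67 + 6.89*i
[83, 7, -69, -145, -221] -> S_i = 83 + -76*i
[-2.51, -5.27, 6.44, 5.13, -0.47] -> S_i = Random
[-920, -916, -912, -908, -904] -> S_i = -920 + 4*i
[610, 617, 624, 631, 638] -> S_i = 610 + 7*i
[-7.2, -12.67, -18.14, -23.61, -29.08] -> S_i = -7.20 + -5.47*i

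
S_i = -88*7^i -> [-88, -616, -4312, -30184, -211288]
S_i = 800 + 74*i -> [800, 874, 948, 1022, 1096]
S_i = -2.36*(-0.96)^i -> [-2.36, 2.27, -2.17, 2.09, -2.0]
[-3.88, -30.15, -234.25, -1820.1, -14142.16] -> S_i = -3.88*7.77^i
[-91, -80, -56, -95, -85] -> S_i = Random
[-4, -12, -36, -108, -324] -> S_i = -4*3^i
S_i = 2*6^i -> [2, 12, 72, 432, 2592]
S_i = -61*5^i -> [-61, -305, -1525, -7625, -38125]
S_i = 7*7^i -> [7, 49, 343, 2401, 16807]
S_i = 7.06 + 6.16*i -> [7.06, 13.22, 19.38, 25.54, 31.7]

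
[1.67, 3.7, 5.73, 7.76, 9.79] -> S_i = 1.67 + 2.03*i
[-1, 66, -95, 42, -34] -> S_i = Random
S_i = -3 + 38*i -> [-3, 35, 73, 111, 149]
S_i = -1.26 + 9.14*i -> [-1.26, 7.88, 17.02, 26.16, 35.3]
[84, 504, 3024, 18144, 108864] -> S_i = 84*6^i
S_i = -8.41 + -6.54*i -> [-8.41, -14.95, -21.49, -28.03, -34.57]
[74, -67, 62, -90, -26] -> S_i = Random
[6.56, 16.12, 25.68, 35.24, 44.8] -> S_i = 6.56 + 9.56*i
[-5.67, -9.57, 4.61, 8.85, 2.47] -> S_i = Random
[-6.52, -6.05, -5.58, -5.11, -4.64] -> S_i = -6.52 + 0.47*i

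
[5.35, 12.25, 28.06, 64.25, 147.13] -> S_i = 5.35*2.29^i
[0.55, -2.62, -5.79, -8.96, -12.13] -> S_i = 0.55 + -3.17*i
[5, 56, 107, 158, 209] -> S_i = 5 + 51*i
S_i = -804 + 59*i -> [-804, -745, -686, -627, -568]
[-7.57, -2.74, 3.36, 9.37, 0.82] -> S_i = Random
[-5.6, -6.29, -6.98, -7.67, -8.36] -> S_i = -5.60 + -0.69*i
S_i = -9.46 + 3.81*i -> [-9.46, -5.65, -1.84, 1.97, 5.78]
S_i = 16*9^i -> [16, 144, 1296, 11664, 104976]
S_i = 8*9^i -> [8, 72, 648, 5832, 52488]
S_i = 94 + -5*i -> [94, 89, 84, 79, 74]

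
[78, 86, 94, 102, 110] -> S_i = 78 + 8*i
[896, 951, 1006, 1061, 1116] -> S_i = 896 + 55*i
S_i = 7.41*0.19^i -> [7.41, 1.41, 0.27, 0.05, 0.01]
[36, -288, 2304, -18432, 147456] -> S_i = 36*-8^i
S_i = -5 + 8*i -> [-5, 3, 11, 19, 27]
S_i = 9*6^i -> [9, 54, 324, 1944, 11664]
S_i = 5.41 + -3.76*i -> [5.41, 1.65, -2.11, -5.87, -9.63]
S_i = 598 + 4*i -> [598, 602, 606, 610, 614]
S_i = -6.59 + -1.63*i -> [-6.59, -8.22, -9.85, -11.48, -13.11]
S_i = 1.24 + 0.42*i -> [1.24, 1.66, 2.08, 2.5, 2.92]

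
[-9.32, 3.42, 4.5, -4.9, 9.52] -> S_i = Random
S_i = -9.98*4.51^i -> [-9.98, -45.01, -202.99, -915.5, -4128.92]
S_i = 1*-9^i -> [1, -9, 81, -729, 6561]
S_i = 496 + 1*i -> [496, 497, 498, 499, 500]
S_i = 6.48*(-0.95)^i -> [6.48, -6.16, 5.85, -5.56, 5.28]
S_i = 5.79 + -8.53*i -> [5.79, -2.74, -11.27, -19.8, -28.33]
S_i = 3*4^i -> [3, 12, 48, 192, 768]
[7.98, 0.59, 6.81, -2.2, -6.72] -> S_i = Random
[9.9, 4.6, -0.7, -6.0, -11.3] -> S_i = 9.90 + -5.30*i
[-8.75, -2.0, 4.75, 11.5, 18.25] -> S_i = -8.75 + 6.75*i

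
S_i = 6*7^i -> [6, 42, 294, 2058, 14406]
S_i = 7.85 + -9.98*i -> [7.85, -2.13, -12.11, -22.09, -32.07]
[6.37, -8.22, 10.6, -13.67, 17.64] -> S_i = 6.37*(-1.29)^i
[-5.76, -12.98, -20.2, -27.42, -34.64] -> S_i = -5.76 + -7.22*i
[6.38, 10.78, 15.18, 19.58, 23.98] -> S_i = 6.38 + 4.40*i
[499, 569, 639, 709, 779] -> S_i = 499 + 70*i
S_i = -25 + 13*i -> [-25, -12, 1, 14, 27]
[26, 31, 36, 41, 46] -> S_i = 26 + 5*i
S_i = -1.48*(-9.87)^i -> [-1.48, 14.61, -144.18, 1423.03, -14045.28]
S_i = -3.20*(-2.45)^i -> [-3.2, 7.84, -19.21, 47.06, -115.3]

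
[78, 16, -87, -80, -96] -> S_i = Random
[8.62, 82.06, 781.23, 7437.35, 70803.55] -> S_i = 8.62*9.52^i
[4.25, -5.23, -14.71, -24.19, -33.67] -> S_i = 4.25 + -9.48*i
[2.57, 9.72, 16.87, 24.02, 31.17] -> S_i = 2.57 + 7.15*i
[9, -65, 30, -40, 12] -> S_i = Random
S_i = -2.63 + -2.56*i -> [-2.63, -5.19, -7.75, -10.31, -12.87]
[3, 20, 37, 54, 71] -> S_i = 3 + 17*i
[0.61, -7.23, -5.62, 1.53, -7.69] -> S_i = Random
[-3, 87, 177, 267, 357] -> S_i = -3 + 90*i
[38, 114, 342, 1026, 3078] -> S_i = 38*3^i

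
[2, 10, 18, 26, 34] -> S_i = 2 + 8*i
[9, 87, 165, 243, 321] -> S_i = 9 + 78*i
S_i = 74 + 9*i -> [74, 83, 92, 101, 110]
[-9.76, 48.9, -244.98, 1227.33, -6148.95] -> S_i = -9.76*(-5.01)^i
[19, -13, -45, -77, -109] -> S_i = 19 + -32*i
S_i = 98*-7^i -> [98, -686, 4802, -33614, 235298]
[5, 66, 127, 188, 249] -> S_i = 5 + 61*i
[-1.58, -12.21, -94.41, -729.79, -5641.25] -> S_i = -1.58*7.73^i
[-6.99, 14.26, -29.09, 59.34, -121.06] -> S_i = -6.99*(-2.04)^i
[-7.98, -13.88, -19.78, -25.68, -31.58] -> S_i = -7.98 + -5.90*i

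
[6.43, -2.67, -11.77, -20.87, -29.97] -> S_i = 6.43 + -9.10*i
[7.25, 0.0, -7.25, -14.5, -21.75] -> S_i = 7.25 + -7.25*i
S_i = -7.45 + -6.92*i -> [-7.45, -14.37, -21.29, -28.21, -35.13]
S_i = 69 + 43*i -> [69, 112, 155, 198, 241]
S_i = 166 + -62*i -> [166, 104, 42, -20, -82]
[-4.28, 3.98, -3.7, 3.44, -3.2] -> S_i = -4.28*(-0.93)^i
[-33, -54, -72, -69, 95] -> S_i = Random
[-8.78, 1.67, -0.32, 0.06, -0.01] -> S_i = -8.78*(-0.19)^i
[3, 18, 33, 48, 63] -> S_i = 3 + 15*i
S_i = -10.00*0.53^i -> [-10.0, -5.3, -2.81, -1.49, -0.79]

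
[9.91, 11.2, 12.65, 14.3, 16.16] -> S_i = 9.91*1.13^i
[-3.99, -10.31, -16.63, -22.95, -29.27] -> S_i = -3.99 + -6.32*i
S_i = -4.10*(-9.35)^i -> [-4.1, 38.33, -358.43, 3351.34, -31335.04]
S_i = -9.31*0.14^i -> [-9.31, -1.3, -0.18, -0.03, -0.0]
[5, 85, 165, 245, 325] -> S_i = 5 + 80*i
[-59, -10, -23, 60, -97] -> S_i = Random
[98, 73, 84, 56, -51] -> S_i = Random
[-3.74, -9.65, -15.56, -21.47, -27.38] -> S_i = -3.74 + -5.91*i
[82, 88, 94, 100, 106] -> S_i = 82 + 6*i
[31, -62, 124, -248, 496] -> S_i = 31*-2^i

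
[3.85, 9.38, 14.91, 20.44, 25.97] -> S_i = 3.85 + 5.53*i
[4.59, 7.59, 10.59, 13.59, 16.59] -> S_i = 4.59 + 3.00*i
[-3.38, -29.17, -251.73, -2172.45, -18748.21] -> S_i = -3.38*8.63^i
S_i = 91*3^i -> [91, 273, 819, 2457, 7371]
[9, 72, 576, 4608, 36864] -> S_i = 9*8^i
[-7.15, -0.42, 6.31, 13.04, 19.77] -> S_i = -7.15 + 6.73*i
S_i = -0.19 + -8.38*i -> [-0.19, -8.57, -16.95, -25.33, -33.71]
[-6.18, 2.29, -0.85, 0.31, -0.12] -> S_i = -6.18*(-0.37)^i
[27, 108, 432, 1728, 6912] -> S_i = 27*4^i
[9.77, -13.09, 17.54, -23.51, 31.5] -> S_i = 9.77*(-1.34)^i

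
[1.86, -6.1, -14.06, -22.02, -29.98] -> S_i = 1.86 + -7.96*i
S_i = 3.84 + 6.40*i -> [3.84, 10.24, 16.64, 23.04, 29.44]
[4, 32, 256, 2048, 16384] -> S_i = 4*8^i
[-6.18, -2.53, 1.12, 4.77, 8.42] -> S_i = -6.18 + 3.65*i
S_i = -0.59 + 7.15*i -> [-0.59, 6.56, 13.71, 20.86, 28.01]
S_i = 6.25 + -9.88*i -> [6.25, -3.63, -13.51, -23.39, -33.27]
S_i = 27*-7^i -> [27, -189, 1323, -9261, 64827]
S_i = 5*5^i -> [5, 25, 125, 625, 3125]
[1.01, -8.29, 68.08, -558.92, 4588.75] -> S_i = 1.01*(-8.21)^i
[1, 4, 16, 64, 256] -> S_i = 1*4^i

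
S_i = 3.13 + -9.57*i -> [3.13, -6.44, -16.01, -25.58, -35.15]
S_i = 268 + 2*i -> [268, 270, 272, 274, 276]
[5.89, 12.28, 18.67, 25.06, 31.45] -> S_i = 5.89 + 6.39*i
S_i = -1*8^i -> [-1, -8, -64, -512, -4096]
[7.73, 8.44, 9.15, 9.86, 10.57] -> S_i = 7.73 + 0.71*i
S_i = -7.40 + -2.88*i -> [-7.4, -10.28, -13.16, -16.04, -18.92]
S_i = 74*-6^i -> [74, -444, 2664, -15984, 95904]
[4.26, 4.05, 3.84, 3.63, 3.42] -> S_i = 4.26 + -0.21*i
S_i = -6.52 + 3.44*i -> [-6.52, -3.08, 0.36, 3.8, 7.24]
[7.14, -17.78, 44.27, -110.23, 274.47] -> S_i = 7.14*(-2.49)^i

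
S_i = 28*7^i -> [28, 196, 1372, 9604, 67228]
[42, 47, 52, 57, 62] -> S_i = 42 + 5*i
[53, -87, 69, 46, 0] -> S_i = Random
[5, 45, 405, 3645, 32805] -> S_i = 5*9^i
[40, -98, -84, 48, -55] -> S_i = Random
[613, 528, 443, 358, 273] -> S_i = 613 + -85*i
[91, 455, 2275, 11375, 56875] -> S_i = 91*5^i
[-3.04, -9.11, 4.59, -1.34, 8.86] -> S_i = Random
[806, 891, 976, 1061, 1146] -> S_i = 806 + 85*i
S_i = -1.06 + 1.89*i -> [-1.06, 0.83, 2.72, 4.61, 6.5]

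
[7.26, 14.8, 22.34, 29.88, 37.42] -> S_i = 7.26 + 7.54*i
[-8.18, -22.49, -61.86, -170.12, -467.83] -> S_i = -8.18*2.75^i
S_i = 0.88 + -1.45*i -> [0.88, -0.57, -2.02, -3.47, -4.92]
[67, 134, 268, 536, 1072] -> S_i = 67*2^i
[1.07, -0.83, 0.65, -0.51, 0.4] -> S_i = 1.07*(-0.78)^i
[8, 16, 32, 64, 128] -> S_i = 8*2^i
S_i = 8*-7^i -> [8, -56, 392, -2744, 19208]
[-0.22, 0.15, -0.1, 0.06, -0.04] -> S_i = -0.22*(-0.66)^i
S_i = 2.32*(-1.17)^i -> [2.32, -2.71, 3.18, -3.72, 4.35]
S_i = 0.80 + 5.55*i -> [0.8, 6.35, 11.9, 17.45, 23.0]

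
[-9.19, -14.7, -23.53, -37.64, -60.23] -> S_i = -9.19*1.60^i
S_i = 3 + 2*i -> [3, 5, 7, 9, 11]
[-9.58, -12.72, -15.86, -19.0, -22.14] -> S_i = -9.58 + -3.14*i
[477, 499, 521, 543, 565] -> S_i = 477 + 22*i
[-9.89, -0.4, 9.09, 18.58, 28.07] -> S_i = -9.89 + 9.49*i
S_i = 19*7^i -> [19, 133, 931, 6517, 45619]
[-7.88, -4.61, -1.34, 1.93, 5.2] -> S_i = -7.88 + 3.27*i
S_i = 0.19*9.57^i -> [0.19, 1.82, 17.4, 166.53, 1593.68]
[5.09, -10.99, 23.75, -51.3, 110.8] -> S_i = 5.09*(-2.16)^i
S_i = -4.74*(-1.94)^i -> [-4.74, 9.2, -17.84, 34.61, -67.14]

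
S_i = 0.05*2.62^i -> [0.05, 0.13, 0.34, 0.9, 2.36]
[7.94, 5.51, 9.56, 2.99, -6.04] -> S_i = Random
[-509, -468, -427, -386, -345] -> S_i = -509 + 41*i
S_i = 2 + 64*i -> [2, 66, 130, 194, 258]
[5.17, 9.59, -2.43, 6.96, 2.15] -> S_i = Random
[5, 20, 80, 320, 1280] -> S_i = 5*4^i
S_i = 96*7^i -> [96, 672, 4704, 32928, 230496]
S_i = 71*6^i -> [71, 426, 2556, 15336, 92016]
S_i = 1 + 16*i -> [1, 17, 33, 49, 65]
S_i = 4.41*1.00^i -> [4.41, 4.41, 4.41, 4.41, 4.41]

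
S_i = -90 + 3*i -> [-90, -87, -84, -81, -78]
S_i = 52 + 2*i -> [52, 54, 56, 58, 60]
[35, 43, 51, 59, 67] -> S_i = 35 + 8*i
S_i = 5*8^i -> [5, 40, 320, 2560, 20480]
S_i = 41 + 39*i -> [41, 80, 119, 158, 197]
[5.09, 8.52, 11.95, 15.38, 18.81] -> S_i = 5.09 + 3.43*i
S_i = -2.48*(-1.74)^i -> [-2.48, 4.32, -7.51, 13.06, -22.73]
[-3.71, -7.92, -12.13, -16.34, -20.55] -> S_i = -3.71 + -4.21*i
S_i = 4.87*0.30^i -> [4.87, 1.46, 0.44, 0.13, 0.04]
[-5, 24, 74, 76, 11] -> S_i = Random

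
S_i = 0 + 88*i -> [0, 88, 176, 264, 352]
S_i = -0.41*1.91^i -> [-0.41, -0.78, -1.5, -2.86, -5.46]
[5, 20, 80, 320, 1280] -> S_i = 5*4^i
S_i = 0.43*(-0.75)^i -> [0.43, -0.32, 0.24, -0.18, 0.14]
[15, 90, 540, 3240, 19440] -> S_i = 15*6^i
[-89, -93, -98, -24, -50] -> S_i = Random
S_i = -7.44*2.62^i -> [-7.44, -19.49, -51.07, -133.81, -350.57]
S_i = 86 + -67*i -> [86, 19, -48, -115, -182]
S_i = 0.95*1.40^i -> [0.95, 1.33, 1.86, 2.61, 3.65]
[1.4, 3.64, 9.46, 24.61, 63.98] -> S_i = 1.40*2.60^i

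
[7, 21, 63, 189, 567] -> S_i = 7*3^i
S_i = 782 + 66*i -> [782, 848, 914, 980, 1046]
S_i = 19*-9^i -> [19, -171, 1539, -13851, 124659]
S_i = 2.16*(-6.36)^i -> [2.16, -13.74, 87.37, -555.68, 3534.13]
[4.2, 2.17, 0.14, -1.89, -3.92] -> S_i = 4.20 + -2.03*i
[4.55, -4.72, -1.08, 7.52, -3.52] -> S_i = Random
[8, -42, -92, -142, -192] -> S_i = 8 + -50*i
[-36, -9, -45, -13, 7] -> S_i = Random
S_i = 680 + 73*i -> [680, 753, 826, 899, 972]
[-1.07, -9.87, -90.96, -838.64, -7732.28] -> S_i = -1.07*9.22^i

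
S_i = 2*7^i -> [2, 14, 98, 686, 4802]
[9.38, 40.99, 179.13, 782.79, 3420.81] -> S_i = 9.38*4.37^i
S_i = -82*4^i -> [-82, -328, -1312, -5248, -20992]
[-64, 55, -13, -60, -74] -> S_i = Random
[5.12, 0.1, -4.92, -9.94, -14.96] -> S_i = 5.12 + -5.02*i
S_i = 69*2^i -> [69, 138, 276, 552, 1104]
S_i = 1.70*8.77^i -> [1.7, 14.91, 130.75, 1146.69, 10056.51]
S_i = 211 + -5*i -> [211, 206, 201, 196, 191]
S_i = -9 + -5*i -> [-9, -14, -19, -24, -29]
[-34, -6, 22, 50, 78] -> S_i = -34 + 28*i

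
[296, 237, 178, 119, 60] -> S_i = 296 + -59*i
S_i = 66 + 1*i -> [66, 67, 68, 69, 70]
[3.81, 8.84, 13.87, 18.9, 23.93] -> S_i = 3.81 + 5.03*i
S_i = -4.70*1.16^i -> [-4.7, -5.45, -6.32, -7.34, -8.51]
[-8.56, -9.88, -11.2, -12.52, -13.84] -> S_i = -8.56 + -1.32*i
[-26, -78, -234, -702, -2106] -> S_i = -26*3^i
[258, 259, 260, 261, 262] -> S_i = 258 + 1*i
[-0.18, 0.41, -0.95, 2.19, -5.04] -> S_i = -0.18*(-2.30)^i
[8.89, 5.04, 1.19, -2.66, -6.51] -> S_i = 8.89 + -3.85*i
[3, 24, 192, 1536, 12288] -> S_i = 3*8^i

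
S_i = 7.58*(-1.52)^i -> [7.58, -11.52, 17.51, -26.62, 40.46]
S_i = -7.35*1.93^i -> [-7.35, -14.19, -27.38, -52.84, -101.98]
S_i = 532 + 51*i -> [532, 583, 634, 685, 736]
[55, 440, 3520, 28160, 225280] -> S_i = 55*8^i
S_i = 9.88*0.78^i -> [9.88, 7.71, 6.01, 4.69, 3.66]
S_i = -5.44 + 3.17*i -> [-5.44, -2.27, 0.9, 4.07, 7.24]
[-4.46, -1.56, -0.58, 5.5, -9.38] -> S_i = Random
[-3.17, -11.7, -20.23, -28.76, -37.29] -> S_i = -3.17 + -8.53*i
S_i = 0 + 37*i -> [0, 37, 74, 111, 148]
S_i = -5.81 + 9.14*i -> [-5.81, 3.33, 12.47, 21.61, 30.75]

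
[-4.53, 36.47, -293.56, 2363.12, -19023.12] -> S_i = -4.53*(-8.05)^i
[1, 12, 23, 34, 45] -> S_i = 1 + 11*i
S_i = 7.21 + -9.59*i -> [7.21, -2.38, -11.97, -21.56, -31.15]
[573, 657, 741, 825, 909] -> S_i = 573 + 84*i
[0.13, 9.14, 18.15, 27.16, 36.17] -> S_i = 0.13 + 9.01*i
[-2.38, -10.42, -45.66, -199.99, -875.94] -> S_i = -2.38*4.38^i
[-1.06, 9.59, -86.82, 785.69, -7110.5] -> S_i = -1.06*(-9.05)^i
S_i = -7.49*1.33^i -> [-7.49, -9.96, -13.25, -17.62, -23.44]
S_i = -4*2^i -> [-4, -8, -16, -32, -64]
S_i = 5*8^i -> [5, 40, 320, 2560, 20480]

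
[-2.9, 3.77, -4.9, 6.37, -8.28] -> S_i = -2.90*(-1.30)^i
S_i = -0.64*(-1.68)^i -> [-0.64, 1.08, -1.81, 3.03, -5.1]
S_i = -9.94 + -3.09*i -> [-9.94, -13.03, -16.12, -19.21, -22.3]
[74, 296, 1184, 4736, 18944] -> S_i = 74*4^i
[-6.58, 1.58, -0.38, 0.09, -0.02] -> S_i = -6.58*(-0.24)^i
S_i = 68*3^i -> [68, 204, 612, 1836, 5508]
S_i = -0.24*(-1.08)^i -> [-0.24, 0.26, -0.28, 0.3, -0.33]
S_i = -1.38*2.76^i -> [-1.38, -3.81, -10.51, -29.01, -80.08]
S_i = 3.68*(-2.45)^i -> [3.68, -9.02, 22.09, -54.12, 132.59]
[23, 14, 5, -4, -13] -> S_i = 23 + -9*i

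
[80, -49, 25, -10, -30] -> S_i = Random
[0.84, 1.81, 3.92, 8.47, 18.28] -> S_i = 0.84*2.16^i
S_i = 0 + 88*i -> [0, 88, 176, 264, 352]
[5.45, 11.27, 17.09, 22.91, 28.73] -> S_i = 5.45 + 5.82*i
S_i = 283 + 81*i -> [283, 364, 445, 526, 607]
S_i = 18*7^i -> [18, 126, 882, 6174, 43218]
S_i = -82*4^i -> [-82, -328, -1312, -5248, -20992]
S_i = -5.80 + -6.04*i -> [-5.8, -11.84, -17.88, -23.92, -29.96]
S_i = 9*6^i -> [9, 54, 324, 1944, 11664]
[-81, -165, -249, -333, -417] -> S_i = -81 + -84*i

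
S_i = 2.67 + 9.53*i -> [2.67, 12.2, 21.73, 31.26, 40.79]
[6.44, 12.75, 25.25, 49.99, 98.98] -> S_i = 6.44*1.98^i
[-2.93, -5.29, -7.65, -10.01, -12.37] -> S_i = -2.93 + -2.36*i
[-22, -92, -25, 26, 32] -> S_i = Random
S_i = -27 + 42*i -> [-27, 15, 57, 99, 141]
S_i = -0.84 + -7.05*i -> [-0.84, -7.89, -14.94, -21.99, -29.04]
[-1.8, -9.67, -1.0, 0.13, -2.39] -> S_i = Random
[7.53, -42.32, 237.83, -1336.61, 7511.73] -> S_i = 7.53*(-5.62)^i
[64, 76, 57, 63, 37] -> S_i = Random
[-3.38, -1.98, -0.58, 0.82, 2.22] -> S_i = -3.38 + 1.40*i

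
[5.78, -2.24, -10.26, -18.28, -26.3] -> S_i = 5.78 + -8.02*i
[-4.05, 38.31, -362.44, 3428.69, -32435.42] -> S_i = -4.05*(-9.46)^i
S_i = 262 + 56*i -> [262, 318, 374, 430, 486]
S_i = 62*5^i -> [62, 310, 1550, 7750, 38750]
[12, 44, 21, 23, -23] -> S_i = Random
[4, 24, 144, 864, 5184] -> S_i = 4*6^i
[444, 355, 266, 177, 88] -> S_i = 444 + -89*i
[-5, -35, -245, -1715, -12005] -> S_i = -5*7^i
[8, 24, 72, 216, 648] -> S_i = 8*3^i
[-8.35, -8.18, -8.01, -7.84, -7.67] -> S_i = -8.35 + 0.17*i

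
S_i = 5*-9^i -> [5, -45, 405, -3645, 32805]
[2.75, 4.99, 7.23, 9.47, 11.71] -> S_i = 2.75 + 2.24*i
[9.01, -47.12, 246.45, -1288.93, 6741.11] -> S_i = 9.01*(-5.23)^i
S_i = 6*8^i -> [6, 48, 384, 3072, 24576]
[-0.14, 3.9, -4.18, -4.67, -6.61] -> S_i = Random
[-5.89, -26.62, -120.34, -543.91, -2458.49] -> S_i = -5.89*4.52^i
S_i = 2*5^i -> [2, 10, 50, 250, 1250]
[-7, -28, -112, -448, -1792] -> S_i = -7*4^i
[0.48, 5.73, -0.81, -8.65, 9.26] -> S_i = Random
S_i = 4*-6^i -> [4, -24, 144, -864, 5184]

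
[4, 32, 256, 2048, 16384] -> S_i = 4*8^i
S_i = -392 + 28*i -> [-392, -364, -336, -308, -280]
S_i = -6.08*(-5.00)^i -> [-6.08, 30.4, -152.0, 760.0, -3800.0]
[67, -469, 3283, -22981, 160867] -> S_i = 67*-7^i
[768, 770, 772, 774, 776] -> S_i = 768 + 2*i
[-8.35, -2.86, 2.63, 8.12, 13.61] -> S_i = -8.35 + 5.49*i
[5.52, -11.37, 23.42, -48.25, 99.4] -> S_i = 5.52*(-2.06)^i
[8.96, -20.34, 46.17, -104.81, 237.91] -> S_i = 8.96*(-2.27)^i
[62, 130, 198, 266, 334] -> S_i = 62 + 68*i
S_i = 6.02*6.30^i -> [6.02, 37.93, 238.93, 1505.28, 9483.28]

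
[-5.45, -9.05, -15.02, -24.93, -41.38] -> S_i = -5.45*1.66^i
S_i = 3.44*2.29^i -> [3.44, 7.88, 18.04, 41.31, 94.6]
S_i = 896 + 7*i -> [896, 903, 910, 917, 924]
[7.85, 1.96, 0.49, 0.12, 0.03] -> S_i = 7.85*0.25^i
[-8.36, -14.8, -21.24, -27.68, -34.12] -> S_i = -8.36 + -6.44*i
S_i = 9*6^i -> [9, 54, 324, 1944, 11664]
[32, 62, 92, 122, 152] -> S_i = 32 + 30*i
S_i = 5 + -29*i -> [5, -24, -53, -82, -111]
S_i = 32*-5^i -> [32, -160, 800, -4000, 20000]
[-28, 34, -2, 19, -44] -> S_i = Random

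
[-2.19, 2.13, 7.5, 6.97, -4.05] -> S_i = Random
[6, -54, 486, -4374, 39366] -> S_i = 6*-9^i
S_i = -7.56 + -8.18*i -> [-7.56, -15.74, -23.92, -32.1, -40.28]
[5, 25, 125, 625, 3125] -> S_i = 5*5^i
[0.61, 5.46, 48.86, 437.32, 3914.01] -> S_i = 0.61*8.95^i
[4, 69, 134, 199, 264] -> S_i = 4 + 65*i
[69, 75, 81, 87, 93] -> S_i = 69 + 6*i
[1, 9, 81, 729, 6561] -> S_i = 1*9^i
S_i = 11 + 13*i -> [11, 24, 37, 50, 63]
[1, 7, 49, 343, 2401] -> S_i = 1*7^i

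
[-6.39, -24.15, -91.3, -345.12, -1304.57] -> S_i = -6.39*3.78^i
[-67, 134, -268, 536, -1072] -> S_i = -67*-2^i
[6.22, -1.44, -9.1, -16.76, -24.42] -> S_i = 6.22 + -7.66*i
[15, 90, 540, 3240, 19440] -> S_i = 15*6^i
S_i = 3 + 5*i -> [3, 8, 13, 18, 23]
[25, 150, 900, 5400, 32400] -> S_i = 25*6^i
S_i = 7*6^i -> [7, 42, 252, 1512, 9072]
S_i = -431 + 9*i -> [-431, -422, -413, -404, -395]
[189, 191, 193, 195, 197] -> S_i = 189 + 2*i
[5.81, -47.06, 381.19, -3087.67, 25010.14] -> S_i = 5.81*(-8.10)^i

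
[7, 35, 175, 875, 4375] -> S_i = 7*5^i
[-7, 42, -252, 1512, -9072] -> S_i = -7*-6^i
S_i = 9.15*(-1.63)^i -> [9.15, -14.91, 24.31, -39.63, 64.59]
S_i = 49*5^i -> [49, 245, 1225, 6125, 30625]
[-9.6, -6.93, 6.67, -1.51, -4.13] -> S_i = Random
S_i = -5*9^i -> [-5, -45, -405, -3645, -32805]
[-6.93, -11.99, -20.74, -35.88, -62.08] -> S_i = -6.93*1.73^i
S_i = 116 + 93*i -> [116, 209, 302, 395, 488]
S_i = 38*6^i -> [38, 228, 1368, 8208, 49248]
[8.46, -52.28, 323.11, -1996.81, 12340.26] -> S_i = 8.46*(-6.18)^i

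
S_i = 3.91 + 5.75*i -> [3.91, 9.66, 15.41, 21.16, 26.91]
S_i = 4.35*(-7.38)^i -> [4.35, -32.1, 236.92, -1748.47, 12903.71]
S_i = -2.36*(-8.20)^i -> [-2.36, 19.35, -158.69, 1301.23, -10670.07]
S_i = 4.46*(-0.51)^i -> [4.46, -2.27, 1.16, -0.59, 0.3]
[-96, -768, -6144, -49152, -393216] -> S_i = -96*8^i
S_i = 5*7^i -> [5, 35, 245, 1715, 12005]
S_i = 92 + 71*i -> [92, 163, 234, 305, 376]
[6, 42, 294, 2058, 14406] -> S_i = 6*7^i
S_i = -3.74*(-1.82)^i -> [-3.74, 6.81, -12.39, 22.55, -41.04]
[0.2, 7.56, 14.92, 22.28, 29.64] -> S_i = 0.20 + 7.36*i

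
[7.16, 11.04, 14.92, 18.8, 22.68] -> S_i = 7.16 + 3.88*i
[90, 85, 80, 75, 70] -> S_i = 90 + -5*i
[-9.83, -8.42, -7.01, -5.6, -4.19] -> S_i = -9.83 + 1.41*i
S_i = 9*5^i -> [9, 45, 225, 1125, 5625]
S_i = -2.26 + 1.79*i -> [-2.26, -0.47, 1.32, 3.11, 4.9]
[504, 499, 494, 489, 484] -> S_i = 504 + -5*i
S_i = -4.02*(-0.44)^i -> [-4.02, 1.77, -0.78, 0.34, -0.15]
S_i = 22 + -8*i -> [22, 14, 6, -2, -10]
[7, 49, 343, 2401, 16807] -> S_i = 7*7^i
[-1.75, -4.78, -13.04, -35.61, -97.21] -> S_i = -1.75*2.73^i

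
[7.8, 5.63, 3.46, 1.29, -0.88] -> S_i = 7.80 + -2.17*i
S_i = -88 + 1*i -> [-88, -87, -86, -85, -84]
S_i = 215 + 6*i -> [215, 221, 227, 233, 239]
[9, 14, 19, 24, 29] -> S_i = 9 + 5*i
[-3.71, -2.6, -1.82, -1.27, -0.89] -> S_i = -3.71*0.70^i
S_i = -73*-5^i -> [-73, 365, -1825, 9125, -45625]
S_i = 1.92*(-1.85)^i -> [1.92, -3.55, 6.57, -12.16, 22.49]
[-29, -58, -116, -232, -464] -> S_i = -29*2^i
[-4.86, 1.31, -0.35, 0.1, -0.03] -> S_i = -4.86*(-0.27)^i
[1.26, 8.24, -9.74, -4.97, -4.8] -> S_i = Random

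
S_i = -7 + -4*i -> [-7, -11, -15, -19, -23]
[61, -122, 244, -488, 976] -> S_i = 61*-2^i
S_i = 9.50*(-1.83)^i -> [9.5, -17.39, 31.81, -58.22, 106.54]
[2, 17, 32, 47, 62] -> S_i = 2 + 15*i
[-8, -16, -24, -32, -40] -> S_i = -8 + -8*i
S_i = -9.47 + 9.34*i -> [-9.47, -0.13, 9.21, 18.55, 27.89]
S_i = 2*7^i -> [2, 14, 98, 686, 4802]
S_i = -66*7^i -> [-66, -462, -3234, -22638, -158466]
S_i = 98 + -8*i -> [98, 90, 82, 74, 66]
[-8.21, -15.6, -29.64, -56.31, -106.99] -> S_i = -8.21*1.90^i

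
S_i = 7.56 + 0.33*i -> [7.56, 7.89, 8.22, 8.55, 8.88]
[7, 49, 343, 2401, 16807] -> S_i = 7*7^i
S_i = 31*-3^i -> [31, -93, 279, -837, 2511]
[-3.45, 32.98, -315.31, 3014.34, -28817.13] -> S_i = -3.45*(-9.56)^i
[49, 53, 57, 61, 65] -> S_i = 49 + 4*i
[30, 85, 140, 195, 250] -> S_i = 30 + 55*i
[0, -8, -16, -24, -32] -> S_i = 0 + -8*i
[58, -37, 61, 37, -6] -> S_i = Random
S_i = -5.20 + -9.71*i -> [-5.2, -14.91, -24.62, -34.33, -44.04]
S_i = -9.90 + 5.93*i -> [-9.9, -3.97, 1.96, 7.89, 13.82]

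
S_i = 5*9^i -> [5, 45, 405, 3645, 32805]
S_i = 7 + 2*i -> [7, 9, 11, 13, 15]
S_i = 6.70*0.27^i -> [6.7, 1.81, 0.49, 0.13, 0.04]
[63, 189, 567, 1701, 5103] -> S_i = 63*3^i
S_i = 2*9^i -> [2, 18, 162, 1458, 13122]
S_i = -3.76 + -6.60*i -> [-3.76, -10.36, -16.96, -23.56, -30.16]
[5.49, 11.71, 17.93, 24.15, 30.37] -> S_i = 5.49 + 6.22*i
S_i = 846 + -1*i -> [846, 845, 844, 843, 842]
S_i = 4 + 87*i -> [4, 91, 178, 265, 352]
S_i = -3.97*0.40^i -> [-3.97, -1.59, -0.64, -0.25, -0.1]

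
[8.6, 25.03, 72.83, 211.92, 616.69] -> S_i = 8.60*2.91^i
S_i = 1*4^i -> [1, 4, 16, 64, 256]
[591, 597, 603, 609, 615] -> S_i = 591 + 6*i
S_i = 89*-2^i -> [89, -178, 356, -712, 1424]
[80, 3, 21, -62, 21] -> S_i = Random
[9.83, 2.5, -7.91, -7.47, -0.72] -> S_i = Random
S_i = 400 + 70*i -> [400, 470, 540, 610, 680]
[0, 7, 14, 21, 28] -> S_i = 0 + 7*i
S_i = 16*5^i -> [16, 80, 400, 2000, 10000]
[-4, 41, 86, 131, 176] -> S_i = -4 + 45*i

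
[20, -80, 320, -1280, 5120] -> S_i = 20*-4^i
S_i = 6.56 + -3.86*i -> [6.56, 2.7, -1.16, -5.02, -8.88]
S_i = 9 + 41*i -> [9, 50, 91, 132, 173]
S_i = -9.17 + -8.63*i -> [-9.17, -17.8, -26.43, -35.06, -43.69]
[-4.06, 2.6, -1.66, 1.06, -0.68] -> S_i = -4.06*(-0.64)^i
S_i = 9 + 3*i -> [9, 12, 15, 18, 21]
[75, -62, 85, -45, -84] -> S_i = Random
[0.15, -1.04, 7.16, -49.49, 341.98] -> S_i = 0.15*(-6.91)^i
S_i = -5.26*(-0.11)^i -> [-5.26, 0.58, -0.06, 0.01, -0.0]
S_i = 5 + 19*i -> [5, 24, 43, 62, 81]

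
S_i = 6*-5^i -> [6, -30, 150, -750, 3750]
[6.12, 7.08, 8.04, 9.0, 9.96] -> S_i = 6.12 + 0.96*i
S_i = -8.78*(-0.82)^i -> [-8.78, 7.2, -5.9, 4.84, -3.97]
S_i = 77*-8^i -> [77, -616, 4928, -39424, 315392]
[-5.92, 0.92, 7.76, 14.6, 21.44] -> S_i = -5.92 + 6.84*i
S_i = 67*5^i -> [67, 335, 1675, 8375, 41875]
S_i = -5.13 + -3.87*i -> [-5.13, -9.0, -12.87, -16.74, -20.61]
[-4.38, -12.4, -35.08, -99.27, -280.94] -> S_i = -4.38*2.83^i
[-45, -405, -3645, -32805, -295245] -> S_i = -45*9^i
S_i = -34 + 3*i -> [-34, -31, -28, -25, -22]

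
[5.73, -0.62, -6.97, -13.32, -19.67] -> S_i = 5.73 + -6.35*i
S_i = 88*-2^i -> [88, -176, 352, -704, 1408]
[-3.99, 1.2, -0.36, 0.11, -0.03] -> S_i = -3.99*(-0.30)^i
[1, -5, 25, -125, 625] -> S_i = 1*-5^i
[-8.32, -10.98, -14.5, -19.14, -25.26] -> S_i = -8.32*1.32^i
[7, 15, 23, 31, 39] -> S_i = 7 + 8*i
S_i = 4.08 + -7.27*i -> [4.08, -3.19, -10.46, -17.73, -25.0]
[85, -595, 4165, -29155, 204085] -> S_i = 85*-7^i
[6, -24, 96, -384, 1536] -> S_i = 6*-4^i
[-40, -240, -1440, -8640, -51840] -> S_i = -40*6^i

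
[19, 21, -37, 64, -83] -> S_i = Random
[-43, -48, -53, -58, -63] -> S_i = -43 + -5*i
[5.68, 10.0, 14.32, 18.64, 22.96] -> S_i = 5.68 + 4.32*i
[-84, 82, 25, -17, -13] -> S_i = Random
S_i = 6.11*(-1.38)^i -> [6.11, -8.43, 11.64, -16.06, 22.16]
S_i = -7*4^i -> [-7, -28, -112, -448, -1792]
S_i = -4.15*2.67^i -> [-4.15, -11.08, -29.58, -78.99, -210.91]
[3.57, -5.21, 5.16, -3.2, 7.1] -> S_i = Random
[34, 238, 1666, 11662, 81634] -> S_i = 34*7^i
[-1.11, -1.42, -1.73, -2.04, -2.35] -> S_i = -1.11 + -0.31*i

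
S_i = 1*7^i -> [1, 7, 49, 343, 2401]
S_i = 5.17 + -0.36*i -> [5.17, 4.81, 4.45, 4.09, 3.73]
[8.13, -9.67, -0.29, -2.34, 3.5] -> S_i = Random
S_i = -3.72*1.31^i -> [-3.72, -4.87, -6.38, -8.36, -10.96]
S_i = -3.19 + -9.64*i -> [-3.19, -12.83, -22.47, -32.11, -41.75]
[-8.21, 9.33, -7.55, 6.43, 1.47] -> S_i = Random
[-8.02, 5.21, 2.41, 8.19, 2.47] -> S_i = Random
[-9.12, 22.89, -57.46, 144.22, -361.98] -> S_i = -9.12*(-2.51)^i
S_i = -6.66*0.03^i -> [-6.66, -0.2, -0.01, -0.0, -0.0]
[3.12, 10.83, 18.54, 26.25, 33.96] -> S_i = 3.12 + 7.71*i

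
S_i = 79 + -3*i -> [79, 76, 73, 70, 67]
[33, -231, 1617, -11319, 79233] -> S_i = 33*-7^i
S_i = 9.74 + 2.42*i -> [9.74, 12.16, 14.58, 17.0, 19.42]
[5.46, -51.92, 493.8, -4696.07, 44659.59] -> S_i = 5.46*(-9.51)^i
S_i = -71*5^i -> [-71, -355, -1775, -8875, -44375]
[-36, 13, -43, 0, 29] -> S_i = Random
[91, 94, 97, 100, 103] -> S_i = 91 + 3*i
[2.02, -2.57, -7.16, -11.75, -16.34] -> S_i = 2.02 + -4.59*i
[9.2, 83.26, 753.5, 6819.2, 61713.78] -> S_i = 9.20*9.05^i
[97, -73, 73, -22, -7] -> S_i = Random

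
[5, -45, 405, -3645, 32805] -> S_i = 5*-9^i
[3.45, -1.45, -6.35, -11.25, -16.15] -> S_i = 3.45 + -4.90*i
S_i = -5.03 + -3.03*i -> [-5.03, -8.06, -11.09, -14.12, -17.15]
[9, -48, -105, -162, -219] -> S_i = 9 + -57*i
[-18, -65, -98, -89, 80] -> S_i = Random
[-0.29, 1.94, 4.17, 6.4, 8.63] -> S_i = -0.29 + 2.23*i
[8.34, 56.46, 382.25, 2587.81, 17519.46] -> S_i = 8.34*6.77^i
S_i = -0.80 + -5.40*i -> [-0.8, -6.2, -11.6, -17.0, -22.4]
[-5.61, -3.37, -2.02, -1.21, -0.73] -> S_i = -5.61*0.60^i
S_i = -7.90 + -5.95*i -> [-7.9, -13.85, -19.8, -25.75, -31.7]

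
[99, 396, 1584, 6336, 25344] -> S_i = 99*4^i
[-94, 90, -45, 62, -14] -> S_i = Random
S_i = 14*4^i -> [14, 56, 224, 896, 3584]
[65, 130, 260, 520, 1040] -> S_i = 65*2^i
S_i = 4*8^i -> [4, 32, 256, 2048, 16384]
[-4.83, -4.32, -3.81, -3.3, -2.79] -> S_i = -4.83 + 0.51*i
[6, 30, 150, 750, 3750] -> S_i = 6*5^i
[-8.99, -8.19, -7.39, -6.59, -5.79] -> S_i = -8.99 + 0.80*i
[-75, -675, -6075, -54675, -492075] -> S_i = -75*9^i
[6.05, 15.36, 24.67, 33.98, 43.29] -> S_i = 6.05 + 9.31*i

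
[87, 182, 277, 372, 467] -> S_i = 87 + 95*i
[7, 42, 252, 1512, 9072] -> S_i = 7*6^i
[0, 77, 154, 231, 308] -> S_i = 0 + 77*i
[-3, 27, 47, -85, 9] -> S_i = Random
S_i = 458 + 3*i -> [458, 461, 464, 467, 470]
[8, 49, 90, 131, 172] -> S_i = 8 + 41*i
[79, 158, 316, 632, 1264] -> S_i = 79*2^i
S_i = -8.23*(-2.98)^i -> [-8.23, 24.53, -73.09, 217.8, -649.03]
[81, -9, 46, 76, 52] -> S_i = Random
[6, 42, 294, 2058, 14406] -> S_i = 6*7^i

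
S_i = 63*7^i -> [63, 441, 3087, 21609, 151263]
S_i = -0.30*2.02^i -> [-0.3, -0.61, -1.22, -2.47, -4.99]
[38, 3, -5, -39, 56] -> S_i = Random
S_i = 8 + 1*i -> [8, 9, 10, 11, 12]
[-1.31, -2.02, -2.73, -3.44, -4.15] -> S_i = -1.31 + -0.71*i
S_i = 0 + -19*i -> [0, -19, -38, -57, -76]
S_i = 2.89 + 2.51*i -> [2.89, 5.4, 7.91, 10.42, 12.93]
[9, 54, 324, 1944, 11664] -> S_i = 9*6^i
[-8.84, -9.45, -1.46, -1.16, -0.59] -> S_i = Random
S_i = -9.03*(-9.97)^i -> [-9.03, 90.03, -897.59, 8948.97, -89221.27]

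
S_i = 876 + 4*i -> [876, 880, 884, 888, 892]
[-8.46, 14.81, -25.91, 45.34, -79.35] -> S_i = -8.46*(-1.75)^i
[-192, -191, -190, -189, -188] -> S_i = -192 + 1*i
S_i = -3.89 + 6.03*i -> [-3.89, 2.14, 8.17, 14.2, 20.23]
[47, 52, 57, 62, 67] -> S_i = 47 + 5*i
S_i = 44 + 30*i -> [44, 74, 104, 134, 164]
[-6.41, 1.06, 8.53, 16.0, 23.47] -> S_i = -6.41 + 7.47*i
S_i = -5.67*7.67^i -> [-5.67, -43.49, -333.56, -2558.4, -19622.96]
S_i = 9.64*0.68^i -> [9.64, 6.56, 4.46, 3.03, 2.06]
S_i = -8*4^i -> [-8, -32, -128, -512, -2048]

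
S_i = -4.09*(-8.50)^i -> [-4.09, 34.76, -295.5, 2511.77, -21350.06]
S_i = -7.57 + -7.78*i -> [-7.57, -15.35, -23.13, -30.91, -38.69]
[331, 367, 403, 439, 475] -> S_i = 331 + 36*i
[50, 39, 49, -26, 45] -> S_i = Random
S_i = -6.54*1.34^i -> [-6.54, -8.76, -11.74, -15.74, -21.09]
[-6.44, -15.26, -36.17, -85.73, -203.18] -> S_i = -6.44*2.37^i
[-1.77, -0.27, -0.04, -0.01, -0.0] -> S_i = -1.77*0.15^i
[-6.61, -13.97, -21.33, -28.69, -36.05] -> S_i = -6.61 + -7.36*i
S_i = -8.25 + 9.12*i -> [-8.25, 0.87, 9.99, 19.11, 28.23]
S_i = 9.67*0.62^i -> [9.67, 6.0, 3.72, 2.3, 1.43]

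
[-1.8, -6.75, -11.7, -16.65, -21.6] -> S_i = -1.80 + -4.95*i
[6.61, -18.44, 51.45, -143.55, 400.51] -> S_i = 6.61*(-2.79)^i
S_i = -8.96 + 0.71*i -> [-8.96, -8.25, -7.54, -6.83, -6.12]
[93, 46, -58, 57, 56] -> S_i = Random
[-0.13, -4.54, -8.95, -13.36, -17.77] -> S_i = -0.13 + -4.41*i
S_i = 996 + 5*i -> [996, 1001, 1006, 1011, 1016]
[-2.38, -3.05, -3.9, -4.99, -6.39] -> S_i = -2.38*1.28^i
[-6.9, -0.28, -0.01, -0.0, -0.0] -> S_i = -6.90*0.04^i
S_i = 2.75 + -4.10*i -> [2.75, -1.35, -5.45, -9.55, -13.65]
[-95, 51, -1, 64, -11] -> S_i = Random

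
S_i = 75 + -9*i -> [75, 66, 57, 48, 39]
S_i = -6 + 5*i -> [-6, -1, 4, 9, 14]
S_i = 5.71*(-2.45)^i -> [5.71, -13.99, 34.27, -83.97, 205.73]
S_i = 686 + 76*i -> [686, 762, 838, 914, 990]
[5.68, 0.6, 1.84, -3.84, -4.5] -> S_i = Random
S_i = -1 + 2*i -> [-1, 1, 3, 5, 7]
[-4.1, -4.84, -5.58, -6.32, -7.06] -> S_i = -4.10 + -0.74*i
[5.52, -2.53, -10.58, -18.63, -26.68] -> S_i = 5.52 + -8.05*i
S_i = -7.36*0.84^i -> [-7.36, -6.18, -5.19, -4.36, -3.66]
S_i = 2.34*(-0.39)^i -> [2.34, -0.91, 0.36, -0.14, 0.05]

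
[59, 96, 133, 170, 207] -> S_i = 59 + 37*i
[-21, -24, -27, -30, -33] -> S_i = -21 + -3*i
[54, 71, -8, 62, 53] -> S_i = Random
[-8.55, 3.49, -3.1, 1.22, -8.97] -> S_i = Random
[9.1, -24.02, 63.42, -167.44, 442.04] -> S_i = 9.10*(-2.64)^i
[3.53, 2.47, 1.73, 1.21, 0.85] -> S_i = 3.53*0.70^i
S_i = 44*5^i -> [44, 220, 1100, 5500, 27500]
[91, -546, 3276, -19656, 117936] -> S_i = 91*-6^i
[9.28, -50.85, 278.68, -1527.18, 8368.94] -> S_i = 9.28*(-5.48)^i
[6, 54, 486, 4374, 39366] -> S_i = 6*9^i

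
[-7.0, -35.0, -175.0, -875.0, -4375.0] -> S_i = -7.00*5.00^i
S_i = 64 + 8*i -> [64, 72, 80, 88, 96]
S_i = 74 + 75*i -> [74, 149, 224, 299, 374]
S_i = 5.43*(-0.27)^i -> [5.43, -1.47, 0.4, -0.11, 0.03]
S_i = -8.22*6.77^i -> [-8.22, -55.65, -376.75, -2550.57, -17267.38]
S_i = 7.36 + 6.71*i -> [7.36, 14.07, 20.78, 27.49, 34.2]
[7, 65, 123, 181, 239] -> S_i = 7 + 58*i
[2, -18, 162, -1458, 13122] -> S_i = 2*-9^i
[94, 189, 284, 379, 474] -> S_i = 94 + 95*i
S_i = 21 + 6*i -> [21, 27, 33, 39, 45]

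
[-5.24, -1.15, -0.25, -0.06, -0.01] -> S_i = -5.24*0.22^i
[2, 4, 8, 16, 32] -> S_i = 2*2^i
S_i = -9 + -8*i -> [-9, -17, -25, -33, -41]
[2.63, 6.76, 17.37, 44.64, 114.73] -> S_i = 2.63*2.57^i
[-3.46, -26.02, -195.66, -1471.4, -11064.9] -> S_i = -3.46*7.52^i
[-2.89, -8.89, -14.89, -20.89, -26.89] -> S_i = -2.89 + -6.00*i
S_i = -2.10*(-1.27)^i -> [-2.1, 2.67, -3.39, 4.3, -5.46]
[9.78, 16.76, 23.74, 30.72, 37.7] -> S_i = 9.78 + 6.98*i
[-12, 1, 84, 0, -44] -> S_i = Random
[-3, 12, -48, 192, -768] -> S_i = -3*-4^i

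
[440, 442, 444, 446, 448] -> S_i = 440 + 2*i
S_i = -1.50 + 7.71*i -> [-1.5, 6.21, 13.92, 21.63, 29.34]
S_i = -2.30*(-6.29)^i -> [-2.3, 14.47, -91.0, 572.37, -3600.23]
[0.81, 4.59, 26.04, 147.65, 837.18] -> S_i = 0.81*5.67^i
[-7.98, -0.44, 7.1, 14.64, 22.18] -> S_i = -7.98 + 7.54*i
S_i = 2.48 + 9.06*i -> [2.48, 11.54, 20.6, 29.66, 38.72]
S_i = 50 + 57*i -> [50, 107, 164, 221, 278]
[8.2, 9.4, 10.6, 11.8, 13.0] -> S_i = 8.20 + 1.20*i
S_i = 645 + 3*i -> [645, 648, 651, 654, 657]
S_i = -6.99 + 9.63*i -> [-6.99, 2.64, 12.27, 21.9, 31.53]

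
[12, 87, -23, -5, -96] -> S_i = Random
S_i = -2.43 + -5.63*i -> [-2.43, -8.06, -13.69, -19.32, -24.95]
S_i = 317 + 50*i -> [317, 367, 417, 467, 517]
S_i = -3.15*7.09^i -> [-3.15, -22.33, -158.34, -1122.66, -7959.68]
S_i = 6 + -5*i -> [6, 1, -4, -9, -14]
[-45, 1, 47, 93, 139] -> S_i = -45 + 46*i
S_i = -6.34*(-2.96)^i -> [-6.34, 18.77, -55.55, 164.42, -486.69]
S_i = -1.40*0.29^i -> [-1.4, -0.41, -0.12, -0.03, -0.01]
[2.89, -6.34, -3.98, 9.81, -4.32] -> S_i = Random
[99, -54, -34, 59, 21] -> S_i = Random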